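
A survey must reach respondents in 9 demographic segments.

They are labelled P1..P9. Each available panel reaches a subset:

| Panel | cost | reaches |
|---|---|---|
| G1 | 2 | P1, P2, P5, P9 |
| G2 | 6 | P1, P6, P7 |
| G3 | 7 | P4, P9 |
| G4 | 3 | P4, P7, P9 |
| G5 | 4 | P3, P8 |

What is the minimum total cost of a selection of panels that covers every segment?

G1, G2, G4, G5 together cover every segment (G1 ∪ G2 ∪ G4 ∪ G5 = {P1, P2, P3, P4, P5, P6, P7, P8, P9}); total cost 2 + 6 + 3 + 4 = 15.
No covering selection has total cost below 15.

15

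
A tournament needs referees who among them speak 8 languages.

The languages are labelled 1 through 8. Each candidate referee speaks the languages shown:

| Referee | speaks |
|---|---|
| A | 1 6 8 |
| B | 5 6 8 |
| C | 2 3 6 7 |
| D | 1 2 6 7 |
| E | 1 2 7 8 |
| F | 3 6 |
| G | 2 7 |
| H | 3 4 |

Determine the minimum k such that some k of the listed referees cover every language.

Take {B, E, H}. Their union is {1, 2, 3, 4, 5, 6, 7, 8}, which is all 8 languages.
Only H contains 4, so H is forced; the remaining 6 languages need at least 2 more referees (each remaining referee adds at most 4) — so at least 3 referees are needed, and 3 is optimal.

3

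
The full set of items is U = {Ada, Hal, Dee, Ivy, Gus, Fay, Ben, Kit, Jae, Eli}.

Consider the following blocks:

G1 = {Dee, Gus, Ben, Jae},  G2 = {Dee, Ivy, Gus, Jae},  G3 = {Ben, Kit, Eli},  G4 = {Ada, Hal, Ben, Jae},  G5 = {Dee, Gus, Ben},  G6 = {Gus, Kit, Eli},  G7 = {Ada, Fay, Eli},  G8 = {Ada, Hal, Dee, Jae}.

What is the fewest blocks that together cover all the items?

Take {G2, G3, G7, G8}. Their union is {Ada, Hal, Dee, Ivy, Gus, Fay, Ben, Kit, Jae, Eli}, which is all 10 items.
No 3 of the 8 blocks cover everything (all 56 combinations miss at least one item), so 4 is optimal.

4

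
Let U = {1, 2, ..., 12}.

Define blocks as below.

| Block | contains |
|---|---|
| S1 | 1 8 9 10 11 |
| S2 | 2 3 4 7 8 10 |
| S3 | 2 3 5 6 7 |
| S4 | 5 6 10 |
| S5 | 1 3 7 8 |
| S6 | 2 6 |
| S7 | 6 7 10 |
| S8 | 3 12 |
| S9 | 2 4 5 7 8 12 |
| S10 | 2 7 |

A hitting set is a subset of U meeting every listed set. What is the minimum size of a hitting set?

H = {2, 3, 10} meets every block (each contains at least one member of H), and |H| = 3.
The blocks S4, S8, S10 are pairwise disjoint, so any hitting set needs a separate item for each — at least 3. Hence 3 is optimal.

3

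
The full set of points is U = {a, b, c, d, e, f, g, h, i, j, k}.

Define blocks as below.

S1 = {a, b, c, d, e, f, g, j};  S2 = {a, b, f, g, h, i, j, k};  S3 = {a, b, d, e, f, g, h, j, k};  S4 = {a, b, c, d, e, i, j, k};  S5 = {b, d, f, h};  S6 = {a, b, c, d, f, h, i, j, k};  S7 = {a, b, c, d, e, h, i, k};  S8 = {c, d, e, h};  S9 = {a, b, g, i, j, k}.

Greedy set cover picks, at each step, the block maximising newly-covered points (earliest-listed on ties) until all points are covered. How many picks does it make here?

Greedy: pick S3 (covers 9 new) → pick S4 (covers 2 new). Total picks: 2.

2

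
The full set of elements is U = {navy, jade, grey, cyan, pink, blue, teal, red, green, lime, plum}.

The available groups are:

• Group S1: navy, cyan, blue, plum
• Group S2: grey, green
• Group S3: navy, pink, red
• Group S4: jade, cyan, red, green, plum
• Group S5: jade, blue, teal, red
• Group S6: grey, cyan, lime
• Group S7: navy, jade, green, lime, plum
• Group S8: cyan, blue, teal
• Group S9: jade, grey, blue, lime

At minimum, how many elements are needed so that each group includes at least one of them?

4

Take H = {jade, grey, cyan, red}. Each listed group contains at least one of these, so H is a hitting set of size 4.
No choice of 3 elements meets every group, so 4 is the minimum.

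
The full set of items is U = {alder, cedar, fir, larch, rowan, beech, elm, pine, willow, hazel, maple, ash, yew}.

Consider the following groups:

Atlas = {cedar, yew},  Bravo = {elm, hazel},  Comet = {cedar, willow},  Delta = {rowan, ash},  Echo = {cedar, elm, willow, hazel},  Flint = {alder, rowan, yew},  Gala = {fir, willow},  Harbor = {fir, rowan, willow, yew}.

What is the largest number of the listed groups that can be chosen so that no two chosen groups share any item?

4

Atlas, Bravo, Delta, Gala are pairwise disjoint (Atlas={cedar,yew}; Bravo={elm,hazel}; Delta={rowan,ash}; Gala={fir,willow}).
Every remaining group overlaps one of these, and no 5 of the listed groups are pairwise disjoint, so 4 is the maximum.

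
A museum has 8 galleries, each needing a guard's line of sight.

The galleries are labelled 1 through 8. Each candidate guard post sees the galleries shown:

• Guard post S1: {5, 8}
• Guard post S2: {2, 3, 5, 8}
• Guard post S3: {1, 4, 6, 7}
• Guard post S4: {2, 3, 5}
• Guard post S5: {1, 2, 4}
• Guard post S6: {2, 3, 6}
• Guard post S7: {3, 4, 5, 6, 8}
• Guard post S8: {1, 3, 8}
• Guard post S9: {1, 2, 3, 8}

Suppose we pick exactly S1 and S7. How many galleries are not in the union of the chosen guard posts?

Union of S1, S7 = {3, 4, 5, 6, 8}.
Not covered: 1, 2, 7 — 3 galleries.

3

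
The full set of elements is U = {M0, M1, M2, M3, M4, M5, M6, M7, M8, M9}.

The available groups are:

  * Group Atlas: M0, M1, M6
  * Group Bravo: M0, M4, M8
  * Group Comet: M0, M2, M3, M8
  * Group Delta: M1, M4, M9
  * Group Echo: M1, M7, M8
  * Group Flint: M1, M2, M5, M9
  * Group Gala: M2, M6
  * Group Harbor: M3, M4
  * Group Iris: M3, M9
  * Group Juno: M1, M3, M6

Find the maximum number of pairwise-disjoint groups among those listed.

Echo, Gala, Harbor are pairwise disjoint (Echo={M1,M7,M8}; Gala={M2,M6}; Harbor={M3,M4}).
Every remaining group overlaps one of these, and no 4 of the listed groups are pairwise disjoint, so 3 is the maximum.

3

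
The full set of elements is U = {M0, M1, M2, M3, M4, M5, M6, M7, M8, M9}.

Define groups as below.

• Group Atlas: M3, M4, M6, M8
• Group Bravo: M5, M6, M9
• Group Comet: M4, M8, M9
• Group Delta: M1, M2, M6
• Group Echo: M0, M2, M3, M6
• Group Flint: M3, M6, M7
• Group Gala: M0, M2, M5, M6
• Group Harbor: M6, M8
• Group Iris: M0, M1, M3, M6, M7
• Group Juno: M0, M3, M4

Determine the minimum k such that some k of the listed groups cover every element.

3

Comet, Gala, and Iris cover everything between them: the union {M0, M1, M2, M3, M4, M5, M6, M7, M8, M9} is all of U.
No 2 of the 10 groups cover everything (all 45 combinations miss at least one element), so 3 is optimal.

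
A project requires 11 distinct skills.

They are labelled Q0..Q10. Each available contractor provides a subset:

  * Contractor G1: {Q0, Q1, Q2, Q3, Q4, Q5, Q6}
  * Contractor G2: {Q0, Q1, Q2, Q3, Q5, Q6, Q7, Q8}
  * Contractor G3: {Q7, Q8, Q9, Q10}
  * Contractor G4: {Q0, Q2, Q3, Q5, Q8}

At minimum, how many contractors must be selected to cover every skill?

G1 and G3 together: G1 ∪ G3 = {Q0, Q1, Q2, Q3, Q4, Q5, Q6, Q7, Q8, Q9, Q10} — every skill is covered.
No single contractor has all 11 skills (the largest, G2, has 8), so 2 is optimal.

2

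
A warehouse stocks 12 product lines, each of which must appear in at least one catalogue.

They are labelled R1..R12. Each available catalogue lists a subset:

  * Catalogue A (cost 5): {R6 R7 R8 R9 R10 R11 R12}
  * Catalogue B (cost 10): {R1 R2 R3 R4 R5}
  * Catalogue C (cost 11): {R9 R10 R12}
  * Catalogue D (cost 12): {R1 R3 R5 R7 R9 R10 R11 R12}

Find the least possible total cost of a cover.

15

A, B together cover every product (A ∪ B = {R1, R2, R3, R4, R5, R6, R7, R8, R9, R10, R11, R12}); total cost 5 + 10 = 15.
No covering selection has total cost below 15.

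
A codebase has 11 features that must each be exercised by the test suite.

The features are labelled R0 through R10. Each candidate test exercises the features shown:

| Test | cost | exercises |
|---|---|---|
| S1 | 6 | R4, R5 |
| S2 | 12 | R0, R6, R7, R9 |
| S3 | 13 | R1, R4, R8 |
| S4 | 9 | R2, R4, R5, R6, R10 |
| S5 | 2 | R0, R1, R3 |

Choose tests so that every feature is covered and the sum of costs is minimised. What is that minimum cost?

36

S2, S3, S4, S5 together cover every feature (S2 ∪ S3 ∪ S4 ∪ S5 = {R0, R1, R2, R3, R4, R5, R6, R7, R8, R9, R10}); total cost 12 + 13 + 9 + 2 = 36.
No covering selection has total cost below 36.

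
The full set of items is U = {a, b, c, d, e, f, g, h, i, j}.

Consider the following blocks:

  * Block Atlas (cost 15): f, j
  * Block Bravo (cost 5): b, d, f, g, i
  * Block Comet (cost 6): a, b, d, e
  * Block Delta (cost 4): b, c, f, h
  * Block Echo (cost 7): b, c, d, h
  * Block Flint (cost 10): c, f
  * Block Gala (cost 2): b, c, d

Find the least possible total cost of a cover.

30

Atlas, Bravo, Comet, Delta together cover every item (Atlas ∪ Bravo ∪ Comet ∪ Delta = {a, b, c, d, e, f, g, h, i, j}); total cost 15 + 5 + 6 + 4 = 30.
The greedy pick Gala, Bravo, Comet, Delta, Atlas costs 32; no covering selection beats 30.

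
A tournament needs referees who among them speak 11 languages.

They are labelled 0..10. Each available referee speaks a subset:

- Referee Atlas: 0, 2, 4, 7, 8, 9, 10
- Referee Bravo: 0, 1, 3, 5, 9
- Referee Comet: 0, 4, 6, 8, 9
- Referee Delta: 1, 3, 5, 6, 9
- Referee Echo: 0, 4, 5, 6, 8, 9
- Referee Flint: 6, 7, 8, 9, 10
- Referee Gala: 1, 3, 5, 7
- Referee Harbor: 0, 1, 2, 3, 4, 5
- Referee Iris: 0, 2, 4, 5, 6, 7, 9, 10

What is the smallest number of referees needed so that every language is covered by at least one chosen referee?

Atlas and Delta together: Atlas ∪ Delta = {0, 1, 2, 3, 4, 5, 6, 7, 8, 9, 10} — every language is covered.
No single referee has all 11 languages (the largest, Iris, has 8), so 2 is optimal.

2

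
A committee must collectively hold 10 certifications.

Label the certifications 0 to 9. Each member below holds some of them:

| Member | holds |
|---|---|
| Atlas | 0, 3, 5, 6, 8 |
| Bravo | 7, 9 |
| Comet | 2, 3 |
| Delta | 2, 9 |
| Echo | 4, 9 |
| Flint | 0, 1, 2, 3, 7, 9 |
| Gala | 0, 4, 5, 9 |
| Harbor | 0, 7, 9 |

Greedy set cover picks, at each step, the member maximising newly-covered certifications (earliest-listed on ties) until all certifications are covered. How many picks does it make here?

Greedy: pick Flint (covers 6 new) → pick Atlas (covers 3 new) → pick Echo (covers 1 new). Total picks: 3.

3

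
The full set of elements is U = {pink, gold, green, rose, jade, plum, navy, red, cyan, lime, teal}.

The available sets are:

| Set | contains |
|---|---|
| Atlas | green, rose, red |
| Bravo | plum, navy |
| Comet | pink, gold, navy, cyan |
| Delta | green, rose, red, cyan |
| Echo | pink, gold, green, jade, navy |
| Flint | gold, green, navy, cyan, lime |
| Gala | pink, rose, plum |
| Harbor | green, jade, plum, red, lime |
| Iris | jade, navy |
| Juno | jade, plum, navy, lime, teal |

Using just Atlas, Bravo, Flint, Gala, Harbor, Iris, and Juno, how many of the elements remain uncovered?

Union of Atlas, Bravo, Flint, Gala, Harbor, Iris, Juno = {pink, gold, green, rose, jade, plum, navy, red, cyan, lime, teal} — that's every element, so 0 are uncovered.

0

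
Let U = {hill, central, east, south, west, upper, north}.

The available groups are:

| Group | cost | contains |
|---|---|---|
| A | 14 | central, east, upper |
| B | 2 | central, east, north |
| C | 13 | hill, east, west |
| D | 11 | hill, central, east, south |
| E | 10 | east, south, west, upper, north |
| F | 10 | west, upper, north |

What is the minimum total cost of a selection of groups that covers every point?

D, F together cover every point (D ∪ F = {hill, central, east, south, west, upper, north}); total cost 11 + 10 = 21.
The greedy pick B, E, D costs 23; no covering selection beats 21.

21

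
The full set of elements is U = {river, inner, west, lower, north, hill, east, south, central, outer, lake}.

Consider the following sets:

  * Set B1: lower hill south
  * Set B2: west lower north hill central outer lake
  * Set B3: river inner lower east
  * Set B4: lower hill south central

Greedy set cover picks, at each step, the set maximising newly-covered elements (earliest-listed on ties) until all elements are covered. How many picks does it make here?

Greedy: pick B2 (covers 7 new) → pick B3 (covers 3 new) → pick B1 (covers 1 new). Total picks: 3.

3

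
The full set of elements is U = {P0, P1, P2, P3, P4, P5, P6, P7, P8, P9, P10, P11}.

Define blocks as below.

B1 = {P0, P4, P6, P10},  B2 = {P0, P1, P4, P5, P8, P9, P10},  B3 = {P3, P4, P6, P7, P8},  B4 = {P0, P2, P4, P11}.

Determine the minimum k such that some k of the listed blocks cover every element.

Take {B2, B3, B4}. Their union is {P0, P1, P2, P3, P4, P5, P6, P7, P8, P9, P10, P11}, which is all 12 elements.
Only B2 contains P1, so B2 is forced; the remaining 5 elements need at least 2 more blocks (each remaining block adds at most 3) — so at least 3 blocks are needed, and 3 is optimal.

3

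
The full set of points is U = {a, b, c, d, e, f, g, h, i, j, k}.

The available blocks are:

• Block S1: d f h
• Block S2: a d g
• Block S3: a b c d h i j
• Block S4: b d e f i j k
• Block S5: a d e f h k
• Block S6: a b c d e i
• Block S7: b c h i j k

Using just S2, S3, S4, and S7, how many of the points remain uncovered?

Union of S2, S3, S4, S7 = {a, b, c, d, e, f, g, h, i, j, k} — that's every point, so 0 are uncovered.

0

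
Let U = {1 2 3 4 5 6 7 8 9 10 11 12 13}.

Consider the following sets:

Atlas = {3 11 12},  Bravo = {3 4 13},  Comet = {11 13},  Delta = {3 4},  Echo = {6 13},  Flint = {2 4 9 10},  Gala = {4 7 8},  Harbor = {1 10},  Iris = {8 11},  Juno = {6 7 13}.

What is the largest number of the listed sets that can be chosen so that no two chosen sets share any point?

4

Atlas, Echo, Gala, Harbor are pairwise disjoint (Atlas={3,11,12}; Echo={6,13}; Gala={4,7,8}; Harbor={1,10}).
Every remaining set overlaps one of these, and no 5 of the listed sets are pairwise disjoint, so 4 is the maximum.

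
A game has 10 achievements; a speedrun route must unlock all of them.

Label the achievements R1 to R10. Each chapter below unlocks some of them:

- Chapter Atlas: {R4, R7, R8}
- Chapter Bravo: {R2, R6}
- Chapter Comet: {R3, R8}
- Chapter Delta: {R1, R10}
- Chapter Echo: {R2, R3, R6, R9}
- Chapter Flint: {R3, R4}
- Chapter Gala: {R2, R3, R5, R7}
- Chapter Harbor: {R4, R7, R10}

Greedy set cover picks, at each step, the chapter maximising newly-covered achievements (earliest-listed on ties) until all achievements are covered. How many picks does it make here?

4

Greedy: pick Echo (covers 4 new) → pick Atlas (covers 3 new) → pick Delta (covers 2 new) → pick Gala (covers 1 new). Total picks: 4.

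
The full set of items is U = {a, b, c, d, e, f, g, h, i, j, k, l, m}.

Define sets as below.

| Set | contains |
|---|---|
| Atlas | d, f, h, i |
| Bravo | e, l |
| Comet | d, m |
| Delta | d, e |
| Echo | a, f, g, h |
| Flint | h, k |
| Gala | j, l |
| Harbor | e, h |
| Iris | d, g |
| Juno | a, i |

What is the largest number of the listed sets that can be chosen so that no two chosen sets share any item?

4

Comet, Flint, Gala, Juno are pairwise disjoint (Comet={d,m}; Flint={h,k}; Gala={j,l}; Juno={a,i}).
Every remaining set overlaps one of these, and no 5 of the listed sets are pairwise disjoint, so 4 is the maximum.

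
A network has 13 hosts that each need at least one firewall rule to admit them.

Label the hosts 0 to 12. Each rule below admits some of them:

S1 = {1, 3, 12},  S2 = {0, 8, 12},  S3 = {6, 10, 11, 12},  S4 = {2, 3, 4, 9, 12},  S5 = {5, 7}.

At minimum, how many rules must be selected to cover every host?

5

S1 and S2 and S3 and S4 and S5 together: S1 ∪ S2 ∪ S3 ∪ S4 ∪ S5 = {0, 1, 2, 3, 4, 5, 6, 7, 8, 9, 10, 11, 12} — every host is covered.
Only S1 contains 1, so S1 is forced; the remaining 10 hosts need at least 4 more rules (each remaining rule adds at most 3) — so at least 5 rules are needed, and 5 is optimal.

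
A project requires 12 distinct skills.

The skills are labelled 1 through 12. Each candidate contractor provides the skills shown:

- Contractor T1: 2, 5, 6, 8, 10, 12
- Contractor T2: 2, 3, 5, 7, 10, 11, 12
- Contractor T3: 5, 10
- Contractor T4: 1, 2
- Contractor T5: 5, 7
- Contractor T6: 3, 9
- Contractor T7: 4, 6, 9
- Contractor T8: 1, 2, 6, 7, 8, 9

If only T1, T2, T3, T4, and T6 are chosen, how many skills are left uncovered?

Union of T1, T2, T3, T4, T6 = {1, 2, 3, 5, 6, 7, 8, 9, 10, 11, 12}.
Not covered: 4 — 1 skill.

1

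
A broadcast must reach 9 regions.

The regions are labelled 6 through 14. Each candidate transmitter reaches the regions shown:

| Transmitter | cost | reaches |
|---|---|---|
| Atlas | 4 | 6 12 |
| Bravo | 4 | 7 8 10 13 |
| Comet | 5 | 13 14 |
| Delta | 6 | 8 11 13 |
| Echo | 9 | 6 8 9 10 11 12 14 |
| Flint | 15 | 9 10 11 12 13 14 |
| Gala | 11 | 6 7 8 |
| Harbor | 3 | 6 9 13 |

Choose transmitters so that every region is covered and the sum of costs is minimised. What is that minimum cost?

Bravo, Echo together cover every region (Bravo ∪ Echo = {6, 7, 8, 9, 10, 11, 12, 13, 14}); total cost 4 + 9 = 13.
The greedy pick Bravo, Harbor, Echo costs 16; no covering selection beats 13.

13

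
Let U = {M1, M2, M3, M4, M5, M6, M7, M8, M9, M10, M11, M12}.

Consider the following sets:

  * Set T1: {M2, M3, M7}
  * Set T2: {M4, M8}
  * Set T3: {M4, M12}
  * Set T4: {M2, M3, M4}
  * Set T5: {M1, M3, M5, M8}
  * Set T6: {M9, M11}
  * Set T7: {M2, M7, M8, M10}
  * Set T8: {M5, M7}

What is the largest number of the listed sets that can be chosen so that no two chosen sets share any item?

T1, T3, T6 are pairwise disjoint (T1={M2,M3,M7}; T3={M4,M12}; T6={M9,M11}).
Every remaining set overlaps one of these, and no 4 of the listed sets are pairwise disjoint, so 3 is the maximum.

3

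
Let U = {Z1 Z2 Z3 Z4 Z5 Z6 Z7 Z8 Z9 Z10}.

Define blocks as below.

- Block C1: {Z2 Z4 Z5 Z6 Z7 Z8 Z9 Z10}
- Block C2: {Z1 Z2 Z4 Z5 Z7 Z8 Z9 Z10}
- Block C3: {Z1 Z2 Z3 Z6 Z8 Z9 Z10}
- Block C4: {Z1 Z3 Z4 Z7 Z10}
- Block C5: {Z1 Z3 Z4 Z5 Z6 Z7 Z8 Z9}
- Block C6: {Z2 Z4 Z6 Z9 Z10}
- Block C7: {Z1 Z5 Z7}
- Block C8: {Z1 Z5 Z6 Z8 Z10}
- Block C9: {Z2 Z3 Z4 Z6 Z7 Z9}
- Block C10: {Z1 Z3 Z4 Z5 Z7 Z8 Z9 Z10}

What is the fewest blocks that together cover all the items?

2

C1 and C3 cover everything between them: the union {Z1, Z2, Z3, Z4, Z5, Z6, Z7, Z8, Z9, Z10} is all of U.
No single block has all 10 items (the largest, C1, has 8), so 2 is optimal.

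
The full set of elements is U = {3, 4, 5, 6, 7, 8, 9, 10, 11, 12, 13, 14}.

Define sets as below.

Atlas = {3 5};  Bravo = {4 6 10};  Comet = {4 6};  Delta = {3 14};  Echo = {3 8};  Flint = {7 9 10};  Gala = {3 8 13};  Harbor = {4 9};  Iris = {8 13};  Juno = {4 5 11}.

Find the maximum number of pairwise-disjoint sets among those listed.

Atlas, Comet, Flint, Iris are pairwise disjoint (Atlas={3,5}; Comet={4,6}; Flint={7,9,10}; Iris={8,13}).
Every remaining set overlaps one of these, and no 5 of the listed sets are pairwise disjoint, so 4 is the maximum.

4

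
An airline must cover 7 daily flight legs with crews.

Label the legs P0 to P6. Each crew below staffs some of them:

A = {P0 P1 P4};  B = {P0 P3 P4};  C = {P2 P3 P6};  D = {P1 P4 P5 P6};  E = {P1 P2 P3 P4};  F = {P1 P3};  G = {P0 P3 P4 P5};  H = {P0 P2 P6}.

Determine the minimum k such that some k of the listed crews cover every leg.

3

Take {E, G, H}. Their union is {P0, P1, P2, P3, P4, P5, P6}, which is all 7 legs.
No 2 of the 8 crews cover everything (all 28 combinations miss at least one leg), so 3 is optimal.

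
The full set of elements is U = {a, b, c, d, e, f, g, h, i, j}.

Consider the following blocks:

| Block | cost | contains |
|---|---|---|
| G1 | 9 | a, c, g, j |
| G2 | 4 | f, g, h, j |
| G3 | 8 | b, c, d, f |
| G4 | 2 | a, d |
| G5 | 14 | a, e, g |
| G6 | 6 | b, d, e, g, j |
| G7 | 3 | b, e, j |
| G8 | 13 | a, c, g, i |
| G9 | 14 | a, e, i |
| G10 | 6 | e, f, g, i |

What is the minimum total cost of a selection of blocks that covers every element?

20

G2, G3, G4, G10 together cover every element (G2 ∪ G3 ∪ G4 ∪ G10 = {a, b, c, d, e, f, g, h, i, j}); total cost 4 + 8 + 2 + 6 = 20.
The greedy pick G2, G4, G7, G10, G3 costs 23; no covering selection beats 20.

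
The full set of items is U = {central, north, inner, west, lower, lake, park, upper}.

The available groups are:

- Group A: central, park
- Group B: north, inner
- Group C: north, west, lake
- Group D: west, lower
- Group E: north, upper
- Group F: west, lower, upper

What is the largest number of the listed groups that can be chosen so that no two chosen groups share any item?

A, D, E are pairwise disjoint (A={central,park}; D={west,lower}; E={north,upper}).
Every remaining group overlaps one of these, and no 4 of the listed groups are pairwise disjoint, so 3 is the maximum.

3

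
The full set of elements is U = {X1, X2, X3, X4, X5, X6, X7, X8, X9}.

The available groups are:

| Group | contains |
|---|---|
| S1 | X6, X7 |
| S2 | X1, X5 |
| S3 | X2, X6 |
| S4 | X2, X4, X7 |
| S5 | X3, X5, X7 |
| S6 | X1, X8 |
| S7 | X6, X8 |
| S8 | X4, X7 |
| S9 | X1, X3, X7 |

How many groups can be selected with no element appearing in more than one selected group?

S2, S3, S8 are pairwise disjoint (S2={X1,X5}; S3={X2,X6}; S8={X4,X7}).
Every remaining group overlaps one of these, and no 4 of the listed groups are pairwise disjoint, so 3 is the maximum.

3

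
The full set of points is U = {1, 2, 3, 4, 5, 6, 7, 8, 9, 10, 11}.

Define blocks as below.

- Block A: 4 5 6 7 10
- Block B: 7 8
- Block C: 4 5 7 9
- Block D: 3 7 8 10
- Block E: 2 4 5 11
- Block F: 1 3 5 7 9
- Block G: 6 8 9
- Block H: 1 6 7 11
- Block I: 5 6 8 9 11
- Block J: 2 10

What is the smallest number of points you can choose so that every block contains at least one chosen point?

Take T = {2, 7, 8}. Each listed block contains at least one of these, so T is a hitting set of size 3.
No choice of 2 points meets every block, so 3 is the minimum.

3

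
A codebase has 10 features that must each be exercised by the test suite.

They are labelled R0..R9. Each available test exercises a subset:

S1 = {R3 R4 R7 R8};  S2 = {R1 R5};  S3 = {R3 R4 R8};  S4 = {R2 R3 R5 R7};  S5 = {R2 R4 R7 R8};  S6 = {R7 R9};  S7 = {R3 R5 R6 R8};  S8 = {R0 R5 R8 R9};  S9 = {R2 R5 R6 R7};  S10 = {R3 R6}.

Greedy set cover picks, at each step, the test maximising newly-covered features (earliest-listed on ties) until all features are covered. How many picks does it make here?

Greedy: pick S1 (covers 4 new) → pick S8 (covers 3 new) → pick S9 (covers 2 new) → pick S2 (covers 1 new). Total picks: 4.

4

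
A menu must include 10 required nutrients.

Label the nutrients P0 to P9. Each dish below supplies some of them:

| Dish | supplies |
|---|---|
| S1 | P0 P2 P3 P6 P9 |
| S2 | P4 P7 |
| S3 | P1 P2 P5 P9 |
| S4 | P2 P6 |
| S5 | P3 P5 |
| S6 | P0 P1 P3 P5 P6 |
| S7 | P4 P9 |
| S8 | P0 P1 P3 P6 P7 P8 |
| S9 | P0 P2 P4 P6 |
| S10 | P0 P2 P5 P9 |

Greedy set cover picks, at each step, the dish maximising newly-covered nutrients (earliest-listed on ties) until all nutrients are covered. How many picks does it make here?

Greedy: pick S8 (covers 6 new) → pick S3 (covers 3 new) → pick S2 (covers 1 new). Total picks: 3.

3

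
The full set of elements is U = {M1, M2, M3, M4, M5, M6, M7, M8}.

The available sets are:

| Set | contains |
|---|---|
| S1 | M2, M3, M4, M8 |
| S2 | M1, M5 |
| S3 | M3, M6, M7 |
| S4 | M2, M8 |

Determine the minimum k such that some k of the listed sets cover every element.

3

Take {S1, S2, S3}. Their union is {M1, M2, M3, M4, M5, M6, M7, M8}, which is all 8 elements.
Only S2 contains M1, so S2 is forced; the remaining 6 elements need at least 2 more sets (each remaining set adds at most 4) — so at least 3 sets are needed, and 3 is optimal.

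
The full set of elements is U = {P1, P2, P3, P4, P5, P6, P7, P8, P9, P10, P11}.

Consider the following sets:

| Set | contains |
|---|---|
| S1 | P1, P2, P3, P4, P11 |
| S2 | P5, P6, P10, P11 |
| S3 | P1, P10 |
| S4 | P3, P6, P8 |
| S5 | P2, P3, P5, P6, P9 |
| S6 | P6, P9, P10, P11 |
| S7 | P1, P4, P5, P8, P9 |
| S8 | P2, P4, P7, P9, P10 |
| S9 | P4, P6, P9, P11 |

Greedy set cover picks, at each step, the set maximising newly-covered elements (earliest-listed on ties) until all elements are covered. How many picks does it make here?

4

Greedy: pick S1 (covers 5 new) → pick S2 (covers 3 new) → pick S7 (covers 2 new) → pick S8 (covers 1 new). Total picks: 4.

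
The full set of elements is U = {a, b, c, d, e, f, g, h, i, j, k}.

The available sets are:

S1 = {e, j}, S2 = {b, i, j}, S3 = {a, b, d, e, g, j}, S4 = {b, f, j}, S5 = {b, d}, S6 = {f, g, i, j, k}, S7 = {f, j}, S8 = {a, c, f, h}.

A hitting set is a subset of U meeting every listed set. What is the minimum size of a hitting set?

3

Take T = {c, d, j}. Each listed set contains at least one of these, so T is a hitting set of size 3.
The sets S1, S5, S8 are pairwise disjoint, so any hitting set needs a separate element for each — at least 3. Hence 3 is optimal.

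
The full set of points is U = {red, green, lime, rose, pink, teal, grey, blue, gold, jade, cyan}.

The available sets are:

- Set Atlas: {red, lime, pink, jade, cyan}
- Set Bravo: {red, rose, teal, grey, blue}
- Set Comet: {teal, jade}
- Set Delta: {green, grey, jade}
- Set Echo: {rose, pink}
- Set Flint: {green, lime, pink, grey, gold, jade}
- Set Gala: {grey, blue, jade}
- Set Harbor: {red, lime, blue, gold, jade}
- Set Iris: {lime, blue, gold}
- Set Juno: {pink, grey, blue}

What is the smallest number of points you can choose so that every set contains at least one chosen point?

Take H = {rose, blue, jade}. Each listed set contains at least one of these, so H is a hitting set of size 3.
The sets Delta, Echo, Iris are pairwise disjoint, so any hitting set needs a separate point for each — at least 3. Hence 3 is optimal.

3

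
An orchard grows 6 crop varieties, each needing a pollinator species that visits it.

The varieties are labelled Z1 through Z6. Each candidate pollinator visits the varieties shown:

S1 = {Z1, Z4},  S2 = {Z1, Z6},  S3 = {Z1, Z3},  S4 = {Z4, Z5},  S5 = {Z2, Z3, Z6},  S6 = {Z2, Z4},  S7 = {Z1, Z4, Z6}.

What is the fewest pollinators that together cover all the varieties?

3

S1 and S4 and S5 together: S1 ∪ S4 ∪ S5 = {Z1, Z2, Z3, Z4, Z5, Z6} — every variety is covered.
Only S4 contains Z5, so S4 is forced; the remaining 4 varieties need at least 2 more pollinators (each remaining pollinator adds at most 3) — so at least 3 pollinators are needed, and 3 is optimal.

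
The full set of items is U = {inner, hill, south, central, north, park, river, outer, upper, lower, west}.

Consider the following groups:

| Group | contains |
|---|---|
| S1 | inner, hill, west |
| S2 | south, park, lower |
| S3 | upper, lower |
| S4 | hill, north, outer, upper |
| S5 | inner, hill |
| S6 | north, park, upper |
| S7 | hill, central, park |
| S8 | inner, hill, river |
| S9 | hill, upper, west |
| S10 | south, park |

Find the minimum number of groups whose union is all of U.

5

Take {S2, S4, S7, S8, S9}. Their union is {inner, hill, south, central, north, park, river, outer, upper, lower, west}, which is all 11 items.
No 4 of the 10 groups cover everything (all 210 combinations miss at least one item), so 5 is optimal.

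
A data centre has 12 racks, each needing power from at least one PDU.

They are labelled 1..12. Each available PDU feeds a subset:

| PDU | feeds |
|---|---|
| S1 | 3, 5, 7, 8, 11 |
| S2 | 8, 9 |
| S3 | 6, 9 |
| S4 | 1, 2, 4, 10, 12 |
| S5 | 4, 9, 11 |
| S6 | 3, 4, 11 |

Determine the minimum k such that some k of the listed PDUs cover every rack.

3

S1 and S3 and S4 together: S1 ∪ S3 ∪ S4 = {1, 2, 3, 4, 5, 6, 7, 8, 9, 10, 11, 12} — every rack is covered.
Each PDU has at most 5 racks, and 2·5 = 10 < 12 — so at least 3 PDUs are needed, and 3 is optimal.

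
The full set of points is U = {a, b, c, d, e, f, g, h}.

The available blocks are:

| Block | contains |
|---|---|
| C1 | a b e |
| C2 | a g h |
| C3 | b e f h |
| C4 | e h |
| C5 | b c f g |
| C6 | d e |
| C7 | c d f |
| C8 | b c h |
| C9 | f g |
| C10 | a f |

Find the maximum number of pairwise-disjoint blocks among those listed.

3

C6, C8, C9 are pairwise disjoint (C6={d,e}; C8={b,c,h}; C9={f,g}).
Every remaining block overlaps one of these, and no 4 of the listed blocks are pairwise disjoint, so 3 is the maximum.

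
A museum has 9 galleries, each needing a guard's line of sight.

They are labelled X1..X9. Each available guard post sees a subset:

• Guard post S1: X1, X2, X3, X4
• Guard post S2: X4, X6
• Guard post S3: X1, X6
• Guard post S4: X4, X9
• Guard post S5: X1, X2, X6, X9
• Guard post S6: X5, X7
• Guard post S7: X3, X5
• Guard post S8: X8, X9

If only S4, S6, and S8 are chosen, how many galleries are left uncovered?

4

Union of S4, S6, S8 = {X4, X5, X7, X8, X9}.
Not covered: X1, X2, X3, X6 — 4 galleries.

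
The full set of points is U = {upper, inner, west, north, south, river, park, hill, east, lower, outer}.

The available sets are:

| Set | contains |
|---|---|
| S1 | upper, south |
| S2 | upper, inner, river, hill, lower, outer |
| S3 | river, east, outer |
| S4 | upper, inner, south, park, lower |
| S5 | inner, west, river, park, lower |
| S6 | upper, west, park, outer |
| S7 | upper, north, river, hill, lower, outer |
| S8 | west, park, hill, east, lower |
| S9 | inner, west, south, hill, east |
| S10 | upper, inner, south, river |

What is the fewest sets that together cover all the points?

S6, S7, and S9 cover everything between them: the union {upper, inner, west, north, south, river, park, hill, east, lower, outer} is all of U.
Only S7 contains north, so S7 is forced; the remaining 5 points need at least 2 more sets (each remaining set adds at most 4) — so at least 3 sets are needed, and 3 is optimal.

3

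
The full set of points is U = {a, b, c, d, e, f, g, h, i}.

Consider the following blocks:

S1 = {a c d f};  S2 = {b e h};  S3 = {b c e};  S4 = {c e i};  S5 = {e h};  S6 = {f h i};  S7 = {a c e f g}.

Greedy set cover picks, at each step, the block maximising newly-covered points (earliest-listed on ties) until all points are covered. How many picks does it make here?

4

Greedy: pick S7 (covers 5 new) → pick S2 (covers 2 new) → pick S1 (covers 1 new) → pick S4 (covers 1 new). Total picks: 4.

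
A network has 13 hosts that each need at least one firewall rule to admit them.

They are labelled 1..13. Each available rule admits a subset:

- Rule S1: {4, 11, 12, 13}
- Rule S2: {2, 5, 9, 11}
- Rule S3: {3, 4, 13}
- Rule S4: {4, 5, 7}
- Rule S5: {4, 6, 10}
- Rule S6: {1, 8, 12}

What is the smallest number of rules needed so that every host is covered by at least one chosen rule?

Take {S2, S3, S4, S5, S6}. Their union is {1, 2, 3, 4, 5, 6, 7, 8, 9, 10, 11, 12, 13}, which is all 13 hosts.
Only S4 contains 7, so S4 is forced; the remaining 10 hosts need at least 4 more rules (each remaining rule adds at most 3) — so at least 5 rules are needed, and 5 is optimal.

5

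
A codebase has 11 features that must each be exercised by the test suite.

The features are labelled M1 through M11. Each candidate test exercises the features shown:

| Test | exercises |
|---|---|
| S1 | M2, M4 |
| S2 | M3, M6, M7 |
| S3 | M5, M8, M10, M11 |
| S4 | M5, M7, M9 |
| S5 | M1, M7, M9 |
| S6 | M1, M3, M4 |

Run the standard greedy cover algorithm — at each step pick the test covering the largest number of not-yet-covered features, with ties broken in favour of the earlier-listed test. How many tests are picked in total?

Greedy: pick S3 (covers 4 new) → pick S2 (covers 3 new) → pick S1 (covers 2 new) → pick S5 (covers 2 new). Total picks: 4.

4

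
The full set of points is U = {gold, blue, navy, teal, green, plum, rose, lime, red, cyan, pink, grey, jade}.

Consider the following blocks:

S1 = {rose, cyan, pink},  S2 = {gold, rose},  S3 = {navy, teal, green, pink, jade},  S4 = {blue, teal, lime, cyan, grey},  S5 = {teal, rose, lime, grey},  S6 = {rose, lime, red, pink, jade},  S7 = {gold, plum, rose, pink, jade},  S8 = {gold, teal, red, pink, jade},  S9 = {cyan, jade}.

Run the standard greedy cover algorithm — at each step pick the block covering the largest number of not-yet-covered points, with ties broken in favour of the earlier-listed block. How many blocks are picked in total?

4

Greedy: pick S3 (covers 5 new) → pick S4 (covers 4 new) → pick S7 (covers 3 new) → pick S6 (covers 1 new). Total picks: 4.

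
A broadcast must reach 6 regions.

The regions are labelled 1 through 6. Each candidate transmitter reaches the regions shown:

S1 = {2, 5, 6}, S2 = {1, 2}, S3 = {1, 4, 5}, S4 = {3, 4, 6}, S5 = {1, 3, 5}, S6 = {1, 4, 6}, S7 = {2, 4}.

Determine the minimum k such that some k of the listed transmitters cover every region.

3

Take {S1, S3, S4}. Their union is {1, 2, 3, 4, 5, 6}, which is all 6 regions.
No 2 of the 7 transmitters cover everything (all 21 combinations miss at least one region), so 3 is optimal.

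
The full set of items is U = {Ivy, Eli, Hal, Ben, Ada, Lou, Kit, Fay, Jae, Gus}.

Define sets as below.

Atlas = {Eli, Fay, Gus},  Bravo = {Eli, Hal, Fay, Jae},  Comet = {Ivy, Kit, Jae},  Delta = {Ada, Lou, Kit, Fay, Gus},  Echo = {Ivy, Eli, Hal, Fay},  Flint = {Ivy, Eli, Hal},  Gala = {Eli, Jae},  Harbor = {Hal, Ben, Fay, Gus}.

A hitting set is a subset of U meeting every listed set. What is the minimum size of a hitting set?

The 3 items {Eli, Kit, Fay} hit every set.
No choice of 2 items meets every set, so 3 is the minimum.

3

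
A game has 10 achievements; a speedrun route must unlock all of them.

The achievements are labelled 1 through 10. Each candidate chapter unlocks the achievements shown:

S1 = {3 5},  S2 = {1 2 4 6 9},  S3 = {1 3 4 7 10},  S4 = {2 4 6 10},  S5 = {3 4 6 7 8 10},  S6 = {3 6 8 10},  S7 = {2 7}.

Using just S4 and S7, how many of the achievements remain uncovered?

Union of S4, S7 = {2, 4, 6, 7, 10}.
Not covered: 1, 3, 5, 8, 9 — 5 achievements.

5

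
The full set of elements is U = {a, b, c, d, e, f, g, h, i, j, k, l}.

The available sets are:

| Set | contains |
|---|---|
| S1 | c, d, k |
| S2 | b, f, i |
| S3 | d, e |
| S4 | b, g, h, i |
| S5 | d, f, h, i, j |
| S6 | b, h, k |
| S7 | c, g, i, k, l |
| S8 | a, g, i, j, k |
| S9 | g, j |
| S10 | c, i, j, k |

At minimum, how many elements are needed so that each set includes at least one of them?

4

Take T = {b, d, i, j}. Each listed set contains at least one of these, so T is a hitting set of size 4.
No choice of 3 elements meets every set, so 4 is the minimum.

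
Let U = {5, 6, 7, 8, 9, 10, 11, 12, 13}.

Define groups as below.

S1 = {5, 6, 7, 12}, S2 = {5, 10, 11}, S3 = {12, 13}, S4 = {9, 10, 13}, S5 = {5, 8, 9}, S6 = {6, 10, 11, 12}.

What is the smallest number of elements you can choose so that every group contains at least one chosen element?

3

The 3 elements {5, 6, 13} hit every group.
No choice of 2 elements meets every group, so 3 is the minimum.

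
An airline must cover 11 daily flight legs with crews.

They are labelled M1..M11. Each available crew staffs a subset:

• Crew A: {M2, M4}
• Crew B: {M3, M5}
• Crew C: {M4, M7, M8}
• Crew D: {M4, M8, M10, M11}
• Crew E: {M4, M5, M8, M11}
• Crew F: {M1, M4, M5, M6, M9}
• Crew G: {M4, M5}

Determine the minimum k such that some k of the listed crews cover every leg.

5

A and B and C and D and F together: A ∪ B ∪ C ∪ D ∪ F = {M1, M2, M3, M4, M5, M6, M7, M8, M9, M10, M11} — every leg is covered.
No 4 of the 7 crews cover everything (all 35 combinations miss at least one leg), so 5 is optimal.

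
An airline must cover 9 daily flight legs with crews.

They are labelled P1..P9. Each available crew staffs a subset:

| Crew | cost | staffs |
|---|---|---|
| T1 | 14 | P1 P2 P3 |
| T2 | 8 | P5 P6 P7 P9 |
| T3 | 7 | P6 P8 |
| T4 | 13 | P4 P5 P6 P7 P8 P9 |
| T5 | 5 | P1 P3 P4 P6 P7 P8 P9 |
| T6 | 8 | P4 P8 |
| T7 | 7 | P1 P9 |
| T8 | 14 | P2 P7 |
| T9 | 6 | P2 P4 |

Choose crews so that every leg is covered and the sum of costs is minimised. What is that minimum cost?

19

T2, T5, T9 together cover every leg (T2 ∪ T5 ∪ T9 = {P1, P2, P3, P4, P5, P6, P7, P8, P9}); total cost 8 + 5 + 6 = 19.
No covering selection has total cost below 19.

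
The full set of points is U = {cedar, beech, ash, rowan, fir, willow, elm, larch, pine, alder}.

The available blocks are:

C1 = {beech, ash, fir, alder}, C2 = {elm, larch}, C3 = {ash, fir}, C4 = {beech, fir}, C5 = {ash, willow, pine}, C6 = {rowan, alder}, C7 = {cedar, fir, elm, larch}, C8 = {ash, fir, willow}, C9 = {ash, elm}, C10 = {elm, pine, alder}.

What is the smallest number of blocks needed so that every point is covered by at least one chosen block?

4

C1, C5, C6, and C7 cover everything between them: the union {cedar, beech, ash, rowan, fir, willow, elm, larch, pine, alder} is all of U.
No 3 of the 10 blocks cover everything (all 120 combinations miss at least one point), so 4 is optimal.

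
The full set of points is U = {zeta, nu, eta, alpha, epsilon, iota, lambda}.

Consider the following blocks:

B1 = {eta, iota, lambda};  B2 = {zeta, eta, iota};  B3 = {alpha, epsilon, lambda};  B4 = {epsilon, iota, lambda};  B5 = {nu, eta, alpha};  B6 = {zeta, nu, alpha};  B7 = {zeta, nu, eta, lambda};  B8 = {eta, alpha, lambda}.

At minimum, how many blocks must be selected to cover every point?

3

Take {B2, B3, B6}. Their union is {zeta, nu, eta, alpha, epsilon, iota, lambda}, which is all 7 points.
No 2 of the 8 blocks cover everything (all 28 combinations miss at least one point), so 3 is optimal.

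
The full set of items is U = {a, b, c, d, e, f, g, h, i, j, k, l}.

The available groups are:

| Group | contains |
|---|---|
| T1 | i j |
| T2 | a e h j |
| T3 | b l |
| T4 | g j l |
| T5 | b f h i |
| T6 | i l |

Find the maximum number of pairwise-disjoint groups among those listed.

2

T4, T5 are pairwise disjoint (T4={g,j,l}; T5={b,f,h,i}).
Every remaining group overlaps one of these, and no 3 of the listed groups are pairwise disjoint, so 2 is the maximum.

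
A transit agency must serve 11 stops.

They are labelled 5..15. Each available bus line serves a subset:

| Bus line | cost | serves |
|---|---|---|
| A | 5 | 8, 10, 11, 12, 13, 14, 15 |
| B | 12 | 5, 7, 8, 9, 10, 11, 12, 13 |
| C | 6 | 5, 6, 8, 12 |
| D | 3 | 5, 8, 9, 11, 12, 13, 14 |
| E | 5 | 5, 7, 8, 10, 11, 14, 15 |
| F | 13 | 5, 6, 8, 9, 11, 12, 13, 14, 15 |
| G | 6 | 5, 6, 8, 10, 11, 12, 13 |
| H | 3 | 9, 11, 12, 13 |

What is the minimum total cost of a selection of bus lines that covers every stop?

D, E, G together cover every stop (D ∪ E ∪ G = {5, 6, 7, 8, 9, 10, 11, 12, 13, 14, 15}); total cost 3 + 5 + 6 = 14.
No covering selection has total cost below 14.

14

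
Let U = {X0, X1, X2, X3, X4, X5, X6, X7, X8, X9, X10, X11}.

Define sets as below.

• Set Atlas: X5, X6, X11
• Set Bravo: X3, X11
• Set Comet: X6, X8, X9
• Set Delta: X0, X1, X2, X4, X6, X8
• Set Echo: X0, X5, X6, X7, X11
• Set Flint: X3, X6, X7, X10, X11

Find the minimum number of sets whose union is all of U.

Comet, Delta, Echo, and Flint cover everything between them: the union {X0, X1, X2, X3, X4, X5, X6, X7, X8, X9, X10, X11} is all of U.
Only Comet contains X9, so Comet is forced; the remaining 9 items need at least 3 more sets (each remaining set adds at most 4) — so at least 4 sets are needed, and 4 is optimal.

4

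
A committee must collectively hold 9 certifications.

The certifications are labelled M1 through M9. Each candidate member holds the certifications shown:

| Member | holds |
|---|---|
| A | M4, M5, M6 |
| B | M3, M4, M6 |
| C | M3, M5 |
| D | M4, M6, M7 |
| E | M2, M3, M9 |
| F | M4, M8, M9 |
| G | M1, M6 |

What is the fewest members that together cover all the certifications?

C and D and E and F and G together: C ∪ D ∪ E ∪ F ∪ G = {M1, M2, M3, M4, M5, M6, M7, M8, M9} — every certification is covered.
No 4 of the 7 members cover everything (all 35 combinations miss at least one certification), so 5 is optimal.

5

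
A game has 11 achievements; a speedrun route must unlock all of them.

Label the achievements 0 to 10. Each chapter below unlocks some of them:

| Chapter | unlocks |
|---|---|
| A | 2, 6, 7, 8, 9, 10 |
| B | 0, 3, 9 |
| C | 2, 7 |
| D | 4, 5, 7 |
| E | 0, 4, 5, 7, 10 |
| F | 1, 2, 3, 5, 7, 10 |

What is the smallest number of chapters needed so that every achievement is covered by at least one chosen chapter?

3

Take {A, E, F}. Their union is {0, 1, 2, 3, 4, 5, 6, 7, 8, 9, 10}, which is all 11 achievements.
Only F contains 1, so F is forced; the remaining 5 achievements need at least 2 more chapters (each remaining chapter adds at most 3) — so at least 3 chapters are needed, and 3 is optimal.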